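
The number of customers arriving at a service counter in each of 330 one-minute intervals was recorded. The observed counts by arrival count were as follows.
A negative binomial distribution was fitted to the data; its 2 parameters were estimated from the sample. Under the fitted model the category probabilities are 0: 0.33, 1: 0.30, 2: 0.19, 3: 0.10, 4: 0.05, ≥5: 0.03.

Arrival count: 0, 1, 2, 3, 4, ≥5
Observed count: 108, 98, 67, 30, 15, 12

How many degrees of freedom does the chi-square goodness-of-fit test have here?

3

There are k = 6 categories and 2 parameters estimated from the data, so df = 6 − 1 − 2 = 3.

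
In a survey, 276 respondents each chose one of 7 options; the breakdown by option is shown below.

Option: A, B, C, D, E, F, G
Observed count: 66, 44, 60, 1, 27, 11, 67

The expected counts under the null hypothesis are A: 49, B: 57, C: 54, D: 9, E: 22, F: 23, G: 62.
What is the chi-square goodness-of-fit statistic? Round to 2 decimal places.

24.44

A: (66 − 49)²/49 = 289/49 = 5.898
B: (44 − 57)²/57 = 169/57 = 2.965
C: (60 − 54)²/54 = 36/54 = 0.667
D: (1 − 9)²/9 = 64/9 = 7.111
E: (27 − 22)²/22 = 25/22 = 1.136
F: (11 − 23)²/23 = 144/23 = 6.261
G: (67 − 62)²/62 = 25/62 = 0.403
Sum = 24.44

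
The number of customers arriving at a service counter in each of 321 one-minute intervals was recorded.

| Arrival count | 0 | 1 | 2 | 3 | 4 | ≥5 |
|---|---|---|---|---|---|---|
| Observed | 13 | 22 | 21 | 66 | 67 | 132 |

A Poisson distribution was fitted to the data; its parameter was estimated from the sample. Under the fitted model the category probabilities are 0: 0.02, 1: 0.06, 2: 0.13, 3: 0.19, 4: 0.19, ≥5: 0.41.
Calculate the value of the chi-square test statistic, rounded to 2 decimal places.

18.44

Expected counts E_i = n·p_i: 321×0.02 = 6.42, 321×0.06 = 19.26, 321×0.13 = 41.73, 321×0.19 = 60.99, 321×0.19 = 60.99, 321×0.41 = 131.61.
χ² = (13−6.42)²/6.42 + (22−19.26)²/19.26 + (21−41.73)²/41.73 + (66−60.99)²/60.99 + (67−60.99)²/60.99 + (132−131.61)²/131.61
   = 6.744 + 0.390 + 10.298 + 0.412 + 0.592 + 0.001
Sum = 18.44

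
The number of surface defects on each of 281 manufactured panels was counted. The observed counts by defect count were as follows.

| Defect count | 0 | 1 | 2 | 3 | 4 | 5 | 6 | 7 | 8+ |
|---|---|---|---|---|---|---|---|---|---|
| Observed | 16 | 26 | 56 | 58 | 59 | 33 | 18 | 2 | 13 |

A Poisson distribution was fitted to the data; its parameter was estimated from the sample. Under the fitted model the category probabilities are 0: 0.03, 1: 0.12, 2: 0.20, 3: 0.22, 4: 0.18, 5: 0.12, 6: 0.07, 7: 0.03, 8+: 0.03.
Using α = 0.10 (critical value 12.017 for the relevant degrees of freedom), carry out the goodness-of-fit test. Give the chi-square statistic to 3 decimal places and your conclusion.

Expected counts E_i = n·p_i: 281×0.03 = 8.43, 281×0.12 = 33.72, 281×0.20 = 56.2, 281×0.22 = 61.82, 281×0.18 = 50.58, 281×0.12 = 33.72, 281×0.07 = 19.67, 281×0.03 = 8.43, 281×0.03 = 8.43.
0: (16 − 8.43)²/8.43 = 57.3049/8.43 = 6.7977
1: (26 − 33.72)²/33.72 = 59.5984/33.72 = 1.7674
2: (56 − 56.2)²/56.2 = 0.04/56.2 = 0.0007
3: (58 − 61.82)²/61.82 = 14.5924/61.82 = 0.2360
4: (59 − 50.58)²/50.58 = 70.8964/50.58 = 1.4017
5: (33 − 33.72)²/33.72 = 0.5184/33.72 = 0.0154
6: (18 − 19.67)²/19.67 = 2.7889/19.67 = 0.1418
7: (2 − 8.43)²/8.43 = 41.3449/8.43 = 4.9045
8+: (13 − 8.43)²/8.43 = 20.8849/8.43 = 2.4774
Sum = 17.743
df = 7. Since 17.743 > 12.017, we reject H₀.

17.743; reject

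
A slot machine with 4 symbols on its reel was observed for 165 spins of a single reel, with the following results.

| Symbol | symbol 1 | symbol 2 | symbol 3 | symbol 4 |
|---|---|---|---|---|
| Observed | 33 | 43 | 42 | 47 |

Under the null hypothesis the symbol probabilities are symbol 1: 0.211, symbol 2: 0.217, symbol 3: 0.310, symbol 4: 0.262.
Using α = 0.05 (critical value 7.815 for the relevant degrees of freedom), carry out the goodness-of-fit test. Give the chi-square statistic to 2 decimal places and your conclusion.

3.51; do not reject

Expected counts E_i = n·p_i: 165×0.211 = 34.815, 165×0.217 = 35.805, 165×0.310 = 51.15, 165×0.262 = 43.23.
cat           O        E   (O−E)²/E
symbol 1     33   34.815      0.095
symbol 2     43   35.805      1.446
symbol 3     42    51.15      1.637
symbol 4     47    43.23      0.329
Sum = 3.51
df = 3. Since 3.51 < 7.815, we do not reject H₀.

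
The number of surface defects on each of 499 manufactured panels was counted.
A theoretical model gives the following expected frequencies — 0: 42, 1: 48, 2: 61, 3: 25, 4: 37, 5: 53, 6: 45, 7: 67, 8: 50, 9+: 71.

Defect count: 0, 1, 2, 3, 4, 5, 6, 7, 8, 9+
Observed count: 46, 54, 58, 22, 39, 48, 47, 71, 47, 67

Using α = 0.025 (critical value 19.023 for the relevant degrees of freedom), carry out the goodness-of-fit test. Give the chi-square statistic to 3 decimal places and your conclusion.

2.951; do not reject

cat         O        E   (O−E)²/E
0          46       42     0.3810
1          54       48     0.7500
2          58       61     0.1475
3          22       25     0.3600
4          39       37     0.1081
5          48       53     0.4717
6          47       45     0.0889
7          71       67     0.2388
8          47       50     0.1800
9+         67       71     0.2254
Sum = 2.951
df = 9. Since 2.951 < 19.023, we do not reject H₀.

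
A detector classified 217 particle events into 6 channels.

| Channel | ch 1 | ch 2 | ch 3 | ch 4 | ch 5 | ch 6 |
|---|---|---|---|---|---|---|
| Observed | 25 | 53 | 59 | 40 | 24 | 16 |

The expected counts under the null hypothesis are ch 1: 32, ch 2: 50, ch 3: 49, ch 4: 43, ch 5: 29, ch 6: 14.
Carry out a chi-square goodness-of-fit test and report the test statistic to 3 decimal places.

5.109

ch 1: (25 − 32)²/32 = 49/32 = 1.5313
ch 2: (53 − 50)²/50 = 9/50 = 0.1800
ch 3: (59 − 49)²/49 = 100/49 = 2.0408
ch 4: (40 − 43)²/43 = 9/43 = 0.2093
ch 5: (24 − 29)²/29 = 25/29 = 0.8621
ch 6: (16 − 14)²/14 = 4/14 = 0.2857
Sum = 5.109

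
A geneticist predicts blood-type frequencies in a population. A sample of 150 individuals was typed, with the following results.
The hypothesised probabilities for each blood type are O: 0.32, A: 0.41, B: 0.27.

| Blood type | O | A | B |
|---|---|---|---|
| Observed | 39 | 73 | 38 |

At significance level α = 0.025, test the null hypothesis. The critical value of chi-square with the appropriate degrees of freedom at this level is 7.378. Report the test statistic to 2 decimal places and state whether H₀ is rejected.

3.99; do not reject

Expected counts E_i = n·p_i: 150×0.32 = 48, 150×0.41 = 61.5, 150×0.27 = 40.5.
χ² = (39−48)²/48 + (73−61.5)²/61.5 + (38−40.5)²/40.5
   = 1.688 + 2.150 + 0.154
Sum = 3.99
df = 2. Since 3.99 < 7.378, we do not reject H₀.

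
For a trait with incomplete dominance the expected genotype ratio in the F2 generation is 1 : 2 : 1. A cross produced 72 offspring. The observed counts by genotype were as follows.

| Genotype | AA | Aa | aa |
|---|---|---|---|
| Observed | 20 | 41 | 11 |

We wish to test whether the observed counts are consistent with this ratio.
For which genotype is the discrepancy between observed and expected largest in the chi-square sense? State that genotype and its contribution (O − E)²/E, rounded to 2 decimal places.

aa, 2.72

Ratio total = 4. Expected counts: 72×1/4 = 18, 72×2/4 = 36, 72×1/4 = 18.
AA: (20 − 18)²/18 = 4/18 = 0.222
Aa: (41 − 36)²/36 = 25/36 = 0.694
aa: (11 − 18)²/18 = 49/18 = 2.722
The largest term is for aa: 2.72.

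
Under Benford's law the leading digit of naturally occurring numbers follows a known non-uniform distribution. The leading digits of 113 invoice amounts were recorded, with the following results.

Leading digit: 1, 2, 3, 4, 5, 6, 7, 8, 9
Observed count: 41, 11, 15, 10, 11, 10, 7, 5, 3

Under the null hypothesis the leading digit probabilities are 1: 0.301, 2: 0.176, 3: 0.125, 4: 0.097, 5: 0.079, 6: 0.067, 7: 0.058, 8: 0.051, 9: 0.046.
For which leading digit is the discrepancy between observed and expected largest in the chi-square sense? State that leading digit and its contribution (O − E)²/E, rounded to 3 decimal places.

2, 3.972

Expected counts E_i = n·p_i: 113×0.301 = 34.013, 113×0.176 = 19.888, 113×0.125 = 14.125, 113×0.097 = 10.961, 113×0.079 = 8.927, 113×0.067 = 7.571, 113×0.058 = 6.554, 113×0.051 = 5.763, 113×0.046 = 5.198.
χ² = (41−34.013)²/34.013 + (11−19.888)²/19.888 + (15−14.125)²/14.125 + (10−10.961)²/10.961 + (11−8.927)²/8.927 + (10−7.571)²/7.571 + (7−6.554)²/6.554 + (5−5.763)²/5.763 + (3−5.198)²/5.198
   = 1.4353 + 3.9721 + 0.0542 + 0.0843 + 0.4814 + 0.7793 + 0.0304 + 0.1010 + 0.9294
The largest term is for 2: 3.972.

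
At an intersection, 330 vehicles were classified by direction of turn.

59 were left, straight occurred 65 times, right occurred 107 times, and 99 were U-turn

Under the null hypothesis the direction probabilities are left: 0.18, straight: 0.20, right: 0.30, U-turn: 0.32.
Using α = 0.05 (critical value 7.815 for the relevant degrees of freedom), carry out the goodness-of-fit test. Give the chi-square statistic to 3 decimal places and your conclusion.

Expected counts E_i = n·p_i: 330×0.18 = 59.4, 330×0.20 = 66, 330×0.30 = 99, 330×0.32 = 105.6.
left: (59 − 59.4)²/59.4 = 0.16/59.4 = 0.0027
straight: (65 − 66)²/66 = 1/66 = 0.0152
right: (107 − 99)²/99 = 64/99 = 0.6465
U-turn: (99 − 105.6)²/105.6 = 43.56/105.6 = 0.4125
Sum = 1.077
df = 3. Since 1.077 < 7.815, we do not reject H₀.

1.077; do not reject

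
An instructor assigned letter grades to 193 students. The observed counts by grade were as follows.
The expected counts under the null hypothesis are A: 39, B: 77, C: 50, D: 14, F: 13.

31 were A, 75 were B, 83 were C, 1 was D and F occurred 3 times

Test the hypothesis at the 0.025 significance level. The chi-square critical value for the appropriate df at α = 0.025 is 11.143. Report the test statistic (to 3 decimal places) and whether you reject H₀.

43.237; reject

cat         O        E   (O−E)²/E
A          31       39     1.6410
B          75       77     0.0519
C          83       50    21.7800
D           1       14    12.0714
F           3       13     7.6923
Sum = 43.237
df = 4. Since 43.237 > 11.143, we reject H₀.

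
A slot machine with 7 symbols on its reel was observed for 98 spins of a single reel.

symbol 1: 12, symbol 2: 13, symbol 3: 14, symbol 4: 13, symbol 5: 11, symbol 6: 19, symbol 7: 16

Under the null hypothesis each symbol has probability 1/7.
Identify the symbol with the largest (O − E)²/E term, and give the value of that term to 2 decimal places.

symbol 6, 1.79

Under H₀ each category has probability 1/7, so each expected count is 98/7 = 14.
cat           O        E   (O−E)²/E
symbol 1     12       14      0.286
symbol 2     13       14      0.071
symbol 3     14       14      0.000
symbol 4     13       14      0.071
symbol 5     11       14      0.643
symbol 6     19       14      1.786
symbol 7     16       14      0.286
The largest term is for symbol 6: 1.79.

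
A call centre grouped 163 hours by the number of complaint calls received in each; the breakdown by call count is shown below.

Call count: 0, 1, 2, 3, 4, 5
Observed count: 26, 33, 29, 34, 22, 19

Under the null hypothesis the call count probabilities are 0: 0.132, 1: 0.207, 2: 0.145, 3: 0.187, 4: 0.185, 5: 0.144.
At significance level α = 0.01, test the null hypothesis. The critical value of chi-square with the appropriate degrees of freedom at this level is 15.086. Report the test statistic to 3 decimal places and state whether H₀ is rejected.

Expected counts E_i = n·p_i: 163×0.132 = 21.516, 163×0.207 = 33.741, 163×0.145 = 23.635, 163×0.187 = 30.481, 163×0.185 = 30.155, 163×0.144 = 23.472.
χ² = (26−21.516)²/21.516 + (33−33.741)²/33.741 + (29−23.635)²/23.635 + (34−30.481)²/30.481 + (22−30.155)²/30.155 + (19−23.472)²/23.472
   = 0.9345 + 0.0163 + 1.2178 + 0.4063 + 2.2054 + 0.8520
Sum = 5.632
df = 5. Since 5.632 < 15.086, we do not reject H₀.

5.632; do not reject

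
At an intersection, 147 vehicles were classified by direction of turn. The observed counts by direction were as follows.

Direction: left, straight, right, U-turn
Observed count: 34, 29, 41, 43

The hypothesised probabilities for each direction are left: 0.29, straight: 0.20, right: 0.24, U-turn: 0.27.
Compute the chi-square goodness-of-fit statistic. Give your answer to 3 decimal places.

Expected counts E_i = n·p_i: 147×0.29 = 42.63, 147×0.20 = 29.4, 147×0.24 = 35.28, 147×0.27 = 39.69.
χ² = (34−42.63)²/42.63 + (29−29.4)²/29.4 + (41−35.28)²/35.28 + (43−39.69)²/39.69
   = 1.7471 + 0.0054 + 0.9274 + 0.2760
Sum = 2.956

2.956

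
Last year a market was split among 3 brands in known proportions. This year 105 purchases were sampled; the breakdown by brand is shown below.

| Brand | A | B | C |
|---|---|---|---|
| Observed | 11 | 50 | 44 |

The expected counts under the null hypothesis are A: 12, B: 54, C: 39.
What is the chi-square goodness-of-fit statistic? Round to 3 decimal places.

χ² = (11−12)²/12 + (50−54)²/54 + (44−39)²/39
   = 0.0833 + 0.2963 + 0.6410
Sum = 1.021

1.021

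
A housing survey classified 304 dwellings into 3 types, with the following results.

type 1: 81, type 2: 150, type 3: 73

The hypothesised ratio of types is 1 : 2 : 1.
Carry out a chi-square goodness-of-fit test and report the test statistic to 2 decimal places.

0.47

Ratio total = 4. Expected counts: 304×1/4 = 76, 304×2/4 = 152, 304×1/4 = 76.
χ² = (81−76)²/76 + (150−152)²/152 + (73−76)²/76
   = 0.329 + 0.026 + 0.118
Sum = 0.47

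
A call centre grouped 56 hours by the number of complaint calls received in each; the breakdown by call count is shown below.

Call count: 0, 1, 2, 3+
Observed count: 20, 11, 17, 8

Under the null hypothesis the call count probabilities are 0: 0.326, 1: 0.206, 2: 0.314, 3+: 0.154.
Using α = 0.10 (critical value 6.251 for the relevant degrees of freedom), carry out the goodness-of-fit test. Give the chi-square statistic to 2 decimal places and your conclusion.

Expected counts E_i = n·p_i: 56×0.326 = 18.256, 56×0.206 = 11.536, 56×0.314 = 17.584, 56×0.154 = 8.624.
cat         O        E   (O−E)²/E
0          20   18.256      0.167
1          11   11.536      0.025
2          17   17.584      0.019
3+          8    8.624      0.045
Sum = 0.26
df = 3. Since 0.26 < 6.251, we do not reject H₀.

0.26; do not reject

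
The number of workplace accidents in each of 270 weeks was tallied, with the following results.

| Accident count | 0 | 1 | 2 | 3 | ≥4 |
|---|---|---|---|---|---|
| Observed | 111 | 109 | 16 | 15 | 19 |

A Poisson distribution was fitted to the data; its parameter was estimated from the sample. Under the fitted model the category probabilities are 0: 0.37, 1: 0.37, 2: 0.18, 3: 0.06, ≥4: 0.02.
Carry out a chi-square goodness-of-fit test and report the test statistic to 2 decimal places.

58.27

Expected counts E_i = n·p_i: 270×0.37 = 99.9, 270×0.37 = 99.9, 270×0.18 = 48.6, 270×0.06 = 16.2, 270×0.02 = 5.4.
cat         O        E   (O−E)²/E
0         111     99.9      1.233
1         109     99.9      0.829
2          16     48.6     21.867
3          15     16.2      0.089
≥4         19      5.4     34.252
Sum = 58.27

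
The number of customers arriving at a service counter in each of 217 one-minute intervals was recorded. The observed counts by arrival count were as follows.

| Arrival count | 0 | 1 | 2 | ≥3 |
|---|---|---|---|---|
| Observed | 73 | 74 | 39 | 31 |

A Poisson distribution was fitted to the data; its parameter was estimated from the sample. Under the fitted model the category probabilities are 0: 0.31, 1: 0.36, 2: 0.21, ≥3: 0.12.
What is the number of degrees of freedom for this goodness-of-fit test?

There are k = 4 categories and 1 parameter estimated from the data, so df = 4 − 1 − 1 = 2.

2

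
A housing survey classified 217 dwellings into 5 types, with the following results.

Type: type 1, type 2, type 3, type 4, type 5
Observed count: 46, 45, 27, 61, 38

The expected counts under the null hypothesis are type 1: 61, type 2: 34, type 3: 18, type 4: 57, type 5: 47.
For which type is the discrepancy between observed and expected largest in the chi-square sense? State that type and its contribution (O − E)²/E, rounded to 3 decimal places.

cat         O        E   (O−E)²/E
type 1     46       61     3.6885
type 2     45       34     3.5588
type 3     27       18     4.5000
type 4     61       57     0.2807
type 5     38       47     1.7234
The largest term is for type 3: 4.500.

type 3, 4.500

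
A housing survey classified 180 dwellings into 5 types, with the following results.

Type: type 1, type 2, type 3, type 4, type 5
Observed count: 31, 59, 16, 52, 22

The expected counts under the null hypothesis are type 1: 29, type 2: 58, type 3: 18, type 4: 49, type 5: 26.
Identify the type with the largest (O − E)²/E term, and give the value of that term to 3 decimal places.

χ² = (31−29)²/29 + (59−58)²/58 + (16−18)²/18 + (52−49)²/49 + (22−26)²/26
   = 0.1379 + 0.0172 + 0.2222 + 0.1837 + 0.6154
The largest term is for type 5: 0.615.

type 5, 0.615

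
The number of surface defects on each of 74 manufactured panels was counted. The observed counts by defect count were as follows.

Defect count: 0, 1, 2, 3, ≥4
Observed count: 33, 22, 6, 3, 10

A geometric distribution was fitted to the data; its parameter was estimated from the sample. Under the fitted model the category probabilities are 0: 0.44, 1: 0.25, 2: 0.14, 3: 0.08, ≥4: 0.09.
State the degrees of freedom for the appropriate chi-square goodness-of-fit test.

There are k = 5 categories and 1 parameter estimated from the data, so df = 5 − 1 − 1 = 3.

3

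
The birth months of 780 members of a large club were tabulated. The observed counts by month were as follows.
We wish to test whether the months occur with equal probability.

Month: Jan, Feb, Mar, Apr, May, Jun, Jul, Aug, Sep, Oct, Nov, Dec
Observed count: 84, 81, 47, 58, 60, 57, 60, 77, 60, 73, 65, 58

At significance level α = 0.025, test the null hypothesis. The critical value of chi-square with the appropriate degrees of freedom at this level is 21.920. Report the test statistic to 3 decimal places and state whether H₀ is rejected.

21.323; do not reject

Under H₀ each category has probability 1/12, so each expected count is 780/12 = 65.
cat         O        E   (O−E)²/E
Jan        84       65     5.5538
Feb        81       65     3.9385
Mar        47       65     4.9846
Apr        58       65     0.7538
May        60       65     0.3846
Jun        57       65     0.9846
Jul        60       65     0.3846
Aug        77       65     2.2154
Sep        60       65     0.3846
Oct        73       65     0.9846
Nov        65       65     0.0000
Dec        58       65     0.7538
Sum = 21.323
df = 11. Since 21.323 < 21.920, we do not reject H₀.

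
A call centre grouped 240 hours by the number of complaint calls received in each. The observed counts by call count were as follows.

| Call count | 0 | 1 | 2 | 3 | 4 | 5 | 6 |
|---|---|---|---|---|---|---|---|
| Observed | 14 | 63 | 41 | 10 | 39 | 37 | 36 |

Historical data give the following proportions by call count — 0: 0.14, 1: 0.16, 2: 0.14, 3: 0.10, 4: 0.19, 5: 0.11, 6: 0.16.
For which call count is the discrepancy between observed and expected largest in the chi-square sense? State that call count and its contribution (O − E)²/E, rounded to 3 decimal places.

1, 15.759

Expected counts E_i = n·p_i: 240×0.14 = 33.6, 240×0.16 = 38.4, 240×0.14 = 33.6, 240×0.10 = 24, 240×0.19 = 45.6, 240×0.11 = 26.4, 240×0.16 = 38.4.
cat         O        E   (O−E)²/E
0          14     33.6    11.4333
1          63     38.4    15.7594
2          41     33.6     1.6298
3          10       24     8.1667
4          39     45.6     0.9553
5          37     26.4     4.2561
6          36     38.4     0.1500
The largest term is for 1: 15.759.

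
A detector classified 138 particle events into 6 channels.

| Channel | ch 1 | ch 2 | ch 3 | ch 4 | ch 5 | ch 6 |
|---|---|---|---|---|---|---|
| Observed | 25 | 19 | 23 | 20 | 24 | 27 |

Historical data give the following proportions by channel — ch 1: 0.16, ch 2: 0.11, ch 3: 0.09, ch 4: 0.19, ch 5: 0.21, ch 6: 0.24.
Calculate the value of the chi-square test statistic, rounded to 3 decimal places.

13.822

Expected counts E_i = n·p_i: 138×0.16 = 22.08, 138×0.11 = 15.18, 138×0.09 = 12.42, 138×0.19 = 26.22, 138×0.21 = 28.98, 138×0.24 = 33.12.
ch 1: (25 − 22.08)²/22.08 = 8.5264/22.08 = 0.3862
ch 2: (19 − 15.18)²/15.18 = 14.5924/15.18 = 0.9613
ch 3: (23 − 12.42)²/12.42 = 111.9364/12.42 = 9.0126
ch 4: (20 − 26.22)²/26.22 = 38.6884/26.22 = 1.4755
ch 5: (24 − 28.98)²/28.98 = 24.8004/28.98 = 0.8558
ch 6: (27 − 33.12)²/33.12 = 37.4544/33.12 = 1.1309
Sum = 13.822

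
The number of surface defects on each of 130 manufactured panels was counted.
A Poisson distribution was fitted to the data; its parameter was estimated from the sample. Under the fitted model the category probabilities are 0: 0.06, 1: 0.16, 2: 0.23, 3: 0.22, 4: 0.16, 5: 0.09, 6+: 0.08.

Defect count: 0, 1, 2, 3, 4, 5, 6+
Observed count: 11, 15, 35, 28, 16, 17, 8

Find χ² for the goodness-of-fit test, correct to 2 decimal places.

7.88

Expected counts E_i = n·p_i: 130×0.06 = 7.8, 130×0.16 = 20.8, 130×0.23 = 29.9, 130×0.22 = 28.6, 130×0.16 = 20.8, 130×0.09 = 11.7, 130×0.08 = 10.4.
cat         O        E   (O−E)²/E
0          11      7.8      1.313
1          15     20.8      1.617
2          35     29.9      0.870
3          28     28.6      0.013
4          16     20.8      1.108
5          17     11.7      2.401
6+          8     10.4      0.554
Sum = 7.88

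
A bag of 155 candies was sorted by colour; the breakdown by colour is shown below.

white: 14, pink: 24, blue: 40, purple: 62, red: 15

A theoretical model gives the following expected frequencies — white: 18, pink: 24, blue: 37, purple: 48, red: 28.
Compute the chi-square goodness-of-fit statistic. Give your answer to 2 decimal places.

χ² = (14−18)²/18 + (24−24)²/24 + (40−37)²/37 + (62−48)²/48 + (15−28)²/28
   = 0.889 + 0.000 + 0.243 + 4.083 + 6.036
Sum = 11.25

11.25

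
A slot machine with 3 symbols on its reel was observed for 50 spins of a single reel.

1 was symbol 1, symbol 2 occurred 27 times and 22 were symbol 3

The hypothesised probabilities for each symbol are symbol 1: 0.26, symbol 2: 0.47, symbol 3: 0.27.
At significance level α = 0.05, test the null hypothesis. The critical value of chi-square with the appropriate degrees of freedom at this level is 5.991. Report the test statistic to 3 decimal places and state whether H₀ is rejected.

16.950; reject

Expected counts E_i = n·p_i: 50×0.26 = 13, 50×0.47 = 23.5, 50×0.27 = 13.5.
cat           O        E   (O−E)²/E
symbol 1      1       13    11.0769
symbol 2     27     23.5     0.5213
symbol 3     22     13.5     5.3519
Sum = 16.950
df = 2. Since 16.950 > 5.991, we reject H₀.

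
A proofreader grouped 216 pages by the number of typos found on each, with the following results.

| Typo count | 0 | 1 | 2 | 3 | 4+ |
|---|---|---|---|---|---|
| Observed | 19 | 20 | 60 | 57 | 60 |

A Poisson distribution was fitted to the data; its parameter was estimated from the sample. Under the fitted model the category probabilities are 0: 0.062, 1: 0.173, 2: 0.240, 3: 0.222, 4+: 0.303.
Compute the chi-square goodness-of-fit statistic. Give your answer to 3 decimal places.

13.866

Expected counts E_i = n·p_i: 216×0.062 = 13.392, 216×0.173 = 37.368, 216×0.240 = 51.84, 216×0.222 = 47.952, 216×0.303 = 65.448.
χ² = (19−13.392)²/13.392 + (20−37.368)²/37.368 + (60−51.84)²/51.84 + (57−47.952)²/47.952 + (60−65.448)²/65.448
   = 2.3484 + 8.0723 + 1.2844 + 1.7073 + 0.4535
Sum = 13.866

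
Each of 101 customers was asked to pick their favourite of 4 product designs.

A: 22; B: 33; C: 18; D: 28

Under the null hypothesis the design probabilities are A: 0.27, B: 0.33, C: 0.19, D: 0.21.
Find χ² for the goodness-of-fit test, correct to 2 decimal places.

3.27

Expected counts E_i = n·p_i: 101×0.27 = 27.27, 101×0.33 = 33.33, 101×0.19 = 19.19, 101×0.21 = 21.21.
χ² = (22−27.27)²/27.27 + (33−33.33)²/33.33 + (18−19.19)²/19.19 + (28−21.21)²/21.21
   = 1.018 + 0.003 + 0.074 + 2.174
Sum = 3.27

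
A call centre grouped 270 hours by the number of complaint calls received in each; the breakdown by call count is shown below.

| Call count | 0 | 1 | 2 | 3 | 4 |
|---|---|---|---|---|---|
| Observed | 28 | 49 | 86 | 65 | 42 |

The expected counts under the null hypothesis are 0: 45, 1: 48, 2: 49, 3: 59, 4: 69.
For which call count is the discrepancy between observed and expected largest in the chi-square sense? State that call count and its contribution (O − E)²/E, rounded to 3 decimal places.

0: (28 − 45)²/45 = 289/45 = 6.4222
1: (49 − 48)²/48 = 1/48 = 0.0208
2: (86 − 49)²/49 = 1369/49 = 27.9388
3: (65 − 59)²/59 = 36/59 = 0.6102
4: (42 − 69)²/69 = 729/69 = 10.5652
The largest term is for 2: 27.939.

2, 27.939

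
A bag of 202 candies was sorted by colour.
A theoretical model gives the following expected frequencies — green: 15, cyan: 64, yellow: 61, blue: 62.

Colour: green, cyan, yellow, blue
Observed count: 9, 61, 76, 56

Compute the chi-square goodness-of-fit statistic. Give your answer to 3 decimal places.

χ² = (9−15)²/15 + (61−64)²/64 + (76−61)²/61 + (56−62)²/62
   = 2.4000 + 0.1406 + 3.6885 + 0.5806
Sum = 6.810

6.810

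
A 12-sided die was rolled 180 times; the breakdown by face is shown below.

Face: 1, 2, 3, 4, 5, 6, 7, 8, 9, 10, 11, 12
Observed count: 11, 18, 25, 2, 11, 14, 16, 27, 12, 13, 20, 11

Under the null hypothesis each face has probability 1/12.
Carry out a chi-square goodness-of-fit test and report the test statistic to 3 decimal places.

34.000

Expected count for each of the 12 categories: 180/12 = 15.
1: (11 − 15)²/15 = 16/15 = 1.0667
2: (18 − 15)²/15 = 9/15 = 0.6000
3: (25 − 15)²/15 = 100/15 = 6.6667
4: (2 − 15)²/15 = 169/15 = 11.2667
5: (11 − 15)²/15 = 16/15 = 1.0667
6: (14 − 15)²/15 = 1/15 = 0.0667
7: (16 − 15)²/15 = 1/15 = 0.0667
8: (27 − 15)²/15 = 144/15 = 9.6000
9: (12 − 15)²/15 = 9/15 = 0.6000
10: (13 − 15)²/15 = 4/15 = 0.2667
11: (20 − 15)²/15 = 25/15 = 1.6667
12: (11 − 15)²/15 = 16/15 = 1.0667
Sum = 34.000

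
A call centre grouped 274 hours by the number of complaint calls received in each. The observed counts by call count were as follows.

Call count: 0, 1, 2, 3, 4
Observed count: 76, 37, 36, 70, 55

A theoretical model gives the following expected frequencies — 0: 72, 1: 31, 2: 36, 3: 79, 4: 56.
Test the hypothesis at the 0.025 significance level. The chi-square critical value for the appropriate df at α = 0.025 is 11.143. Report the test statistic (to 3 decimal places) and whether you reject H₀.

2.427; do not reject

0: (76 − 72)²/72 = 16/72 = 0.2222
1: (37 − 31)²/31 = 36/31 = 1.1613
2: (36 − 36)²/36 = 0/36 = 0.0000
3: (70 − 79)²/79 = 81/79 = 1.0253
4: (55 − 56)²/56 = 1/56 = 0.0179
Sum = 2.427
df = 4. Since 2.427 < 11.143, we do not reject H₀.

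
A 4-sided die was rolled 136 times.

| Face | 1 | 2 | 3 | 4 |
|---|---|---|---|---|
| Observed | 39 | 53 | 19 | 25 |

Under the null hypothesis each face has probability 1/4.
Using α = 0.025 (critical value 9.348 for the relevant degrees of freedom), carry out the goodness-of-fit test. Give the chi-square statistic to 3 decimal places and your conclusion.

20.353; reject

Expected count for each of the 4 categories: 136/4 = 34.
1: (39 − 34)²/34 = 25/34 = 0.7353
2: (53 − 34)²/34 = 361/34 = 10.6176
3: (19 − 34)²/34 = 225/34 = 6.6176
4: (25 − 34)²/34 = 81/34 = 2.3824
Sum = 20.353
df = 3. Since 20.353 > 9.348, we reject H₀.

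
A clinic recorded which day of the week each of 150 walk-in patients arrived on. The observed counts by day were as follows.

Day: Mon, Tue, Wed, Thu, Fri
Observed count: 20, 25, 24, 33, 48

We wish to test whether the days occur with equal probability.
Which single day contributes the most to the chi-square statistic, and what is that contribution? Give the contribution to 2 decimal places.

Fri, 10.80

Under H₀ each category has probability 1/5, so each expected count is 150/5 = 30.
χ² = (20−30)²/30 + (25−30)²/30 + (24−30)²/30 + (33−30)²/30 + (48−30)²/30
   = 3.333 + 0.833 + 1.200 + 0.300 + 10.800
The largest term is for Fri: 10.80.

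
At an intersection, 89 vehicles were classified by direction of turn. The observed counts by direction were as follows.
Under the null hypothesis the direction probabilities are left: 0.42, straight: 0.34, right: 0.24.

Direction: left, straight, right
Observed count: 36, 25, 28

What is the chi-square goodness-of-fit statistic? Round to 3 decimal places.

Expected counts E_i = n·p_i: 89×0.42 = 37.38, 89×0.34 = 30.26, 89×0.24 = 21.36.
χ² = (36−37.38)²/37.38 + (25−30.26)²/30.26 + (28−21.36)²/21.36
   = 0.0509 + 0.9143 + 2.0641
Sum = 3.029

3.029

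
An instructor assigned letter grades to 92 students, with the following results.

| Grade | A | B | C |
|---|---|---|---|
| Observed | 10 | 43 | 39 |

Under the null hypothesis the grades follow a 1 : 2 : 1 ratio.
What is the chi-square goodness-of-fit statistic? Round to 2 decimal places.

Ratio total = 4. Expected counts: 92×1/4 = 23, 92×2/4 = 46, 92×1/4 = 23.
cat         O        E   (O−E)²/E
A          10       23      7.348
B          43       46      0.196
C          39       23     11.130
Sum = 18.67

18.67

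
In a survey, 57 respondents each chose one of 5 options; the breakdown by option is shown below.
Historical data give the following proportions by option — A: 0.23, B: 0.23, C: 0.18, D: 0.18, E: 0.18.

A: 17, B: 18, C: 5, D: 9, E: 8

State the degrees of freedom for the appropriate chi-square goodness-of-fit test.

4

There are k = 5 categories and no parameters were estimated from the data, so df = 5 − 1 = 4.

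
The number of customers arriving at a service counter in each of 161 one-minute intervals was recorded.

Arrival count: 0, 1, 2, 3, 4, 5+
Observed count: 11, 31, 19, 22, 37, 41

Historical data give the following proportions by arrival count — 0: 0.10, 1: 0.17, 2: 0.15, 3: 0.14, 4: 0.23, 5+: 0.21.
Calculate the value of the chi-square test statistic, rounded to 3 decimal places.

Expected counts E_i = n·p_i: 161×0.10 = 16.1, 161×0.17 = 27.37, 161×0.15 = 24.15, 161×0.14 = 22.54, 161×0.23 = 37.03, 161×0.21 = 33.81.
cat         O        E   (O−E)²/E
0          11     16.1     1.6155
1          31    27.37     0.4814
2          19    24.15     1.0982
3          22    22.54     0.0129
4          37    37.03     0.0000
5+         41    33.81     1.5290
Sum = 4.737

4.737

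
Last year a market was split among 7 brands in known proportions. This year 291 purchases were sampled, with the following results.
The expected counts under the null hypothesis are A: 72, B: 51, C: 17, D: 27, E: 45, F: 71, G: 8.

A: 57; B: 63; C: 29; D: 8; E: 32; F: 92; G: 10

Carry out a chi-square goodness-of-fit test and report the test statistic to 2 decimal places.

χ² = (57−72)²/72 + (63−51)²/51 + (29−17)²/17 + (8−27)²/27 + (32−45)²/45 + (92−71)²/71 + (10−8)²/8
   = 3.125 + 2.824 + 8.471 + 13.370 + 3.756 + 6.211 + 0.500
Sum = 38.26

38.26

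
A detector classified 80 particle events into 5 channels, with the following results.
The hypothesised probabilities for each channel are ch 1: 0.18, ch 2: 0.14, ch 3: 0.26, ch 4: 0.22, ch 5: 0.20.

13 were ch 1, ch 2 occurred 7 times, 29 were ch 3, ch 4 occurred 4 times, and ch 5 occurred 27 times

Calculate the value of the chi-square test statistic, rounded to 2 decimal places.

Expected counts E_i = n·p_i: 80×0.18 = 14.4, 80×0.14 = 11.2, 80×0.26 = 20.8, 80×0.22 = 17.6, 80×0.20 = 16.
χ² = (13−14.4)²/14.4 + (7−11.2)²/11.2 + (29−20.8)²/20.8 + (4−17.6)²/17.6 + (27−16)²/16
   = 0.136 + 1.575 + 3.233 + 10.509 + 7.563
Sum = 23.02

23.02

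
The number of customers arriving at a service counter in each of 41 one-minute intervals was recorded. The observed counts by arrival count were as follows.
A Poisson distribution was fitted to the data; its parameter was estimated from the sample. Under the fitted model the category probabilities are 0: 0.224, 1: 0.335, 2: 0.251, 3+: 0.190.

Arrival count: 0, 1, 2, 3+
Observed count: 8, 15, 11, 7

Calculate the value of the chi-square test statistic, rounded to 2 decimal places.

0.40

Expected counts E_i = n·p_i: 41×0.224 = 9.184, 41×0.335 = 13.735, 41×0.251 = 10.291, 41×0.190 = 7.79.
cat         O        E   (O−E)²/E
0           8    9.184      0.153
1          15   13.735      0.117
2          11   10.291      0.049
3+          7     7.79      0.080
Sum = 0.40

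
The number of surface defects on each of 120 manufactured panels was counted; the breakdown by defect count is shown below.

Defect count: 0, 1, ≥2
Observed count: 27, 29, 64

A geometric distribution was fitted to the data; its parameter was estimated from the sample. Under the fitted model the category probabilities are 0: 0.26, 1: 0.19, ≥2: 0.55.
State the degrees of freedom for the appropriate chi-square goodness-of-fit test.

1

There are k = 3 categories and 1 parameter estimated from the data, so df = 3 − 1 − 1 = 1.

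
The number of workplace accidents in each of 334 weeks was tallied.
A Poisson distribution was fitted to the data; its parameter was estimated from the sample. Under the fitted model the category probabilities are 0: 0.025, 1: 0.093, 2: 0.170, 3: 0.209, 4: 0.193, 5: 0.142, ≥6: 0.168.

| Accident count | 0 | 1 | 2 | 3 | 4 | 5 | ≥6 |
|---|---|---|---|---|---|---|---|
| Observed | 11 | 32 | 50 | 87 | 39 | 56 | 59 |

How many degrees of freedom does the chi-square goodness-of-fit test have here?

There are k = 7 categories and 1 parameter estimated from the data, so df = 7 − 1 − 1 = 5.

5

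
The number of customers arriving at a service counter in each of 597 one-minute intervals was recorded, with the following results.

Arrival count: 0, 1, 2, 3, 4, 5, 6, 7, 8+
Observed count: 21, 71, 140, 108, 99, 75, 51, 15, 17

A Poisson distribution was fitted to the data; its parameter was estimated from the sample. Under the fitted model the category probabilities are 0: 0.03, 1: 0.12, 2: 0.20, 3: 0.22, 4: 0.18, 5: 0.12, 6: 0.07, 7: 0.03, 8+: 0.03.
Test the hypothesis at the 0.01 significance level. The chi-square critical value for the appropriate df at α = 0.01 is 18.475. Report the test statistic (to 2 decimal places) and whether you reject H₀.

Expected counts E_i = n·p_i: 597×0.03 = 17.91, 597×0.12 = 71.64, 597×0.20 = 119.4, 597×0.22 = 131.34, 597×0.18 = 107.46, 597×0.12 = 71.64, 597×0.07 = 41.79, 597×0.03 = 17.91, 597×0.03 = 17.91.
0: (21 − 17.91)²/17.91 = 9.5481/17.91 = 0.533
1: (71 − 71.64)²/71.64 = 0.4096/71.64 = 0.006
2: (140 − 119.4)²/119.4 = 424.36/119.4 = 3.554
3: (108 − 131.34)²/131.34 = 544.7556/131.34 = 4.148
4: (99 − 107.46)²/107.46 = 71.5716/107.46 = 0.666
5: (75 − 71.64)²/71.64 = 11.2896/71.64 = 0.158
6: (51 − 41.79)²/41.79 = 84.8241/41.79 = 2.030
7: (15 − 17.91)²/17.91 = 8.4681/17.91 = 0.473
8+: (17 − 17.91)²/17.91 = 0.8281/17.91 = 0.046
Sum = 11.61
df = 7. Since 11.61 < 18.475, we do not reject H₀.

11.61; do not reject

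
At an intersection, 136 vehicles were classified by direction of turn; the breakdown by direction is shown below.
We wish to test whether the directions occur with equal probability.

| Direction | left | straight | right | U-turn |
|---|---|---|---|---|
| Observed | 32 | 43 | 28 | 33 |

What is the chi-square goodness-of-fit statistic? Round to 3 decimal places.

3.588

Expected count for each of the 4 categories: 136/4 = 34.
left: (32 − 34)²/34 = 4/34 = 0.1176
straight: (43 − 34)²/34 = 81/34 = 2.3824
right: (28 − 34)²/34 = 36/34 = 1.0588
U-turn: (33 − 34)²/34 = 1/34 = 0.0294
Sum = 3.588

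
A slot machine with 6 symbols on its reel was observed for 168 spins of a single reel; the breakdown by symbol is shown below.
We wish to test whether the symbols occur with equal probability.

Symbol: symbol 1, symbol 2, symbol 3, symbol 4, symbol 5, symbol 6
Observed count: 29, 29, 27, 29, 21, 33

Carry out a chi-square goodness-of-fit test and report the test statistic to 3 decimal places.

2.786

Expected count for each of the 6 categories: 168/6 = 28.
symbol 1: (29 − 28)²/28 = 1/28 = 0.0357
symbol 2: (29 − 28)²/28 = 1/28 = 0.0357
symbol 3: (27 − 28)²/28 = 1/28 = 0.0357
symbol 4: (29 − 28)²/28 = 1/28 = 0.0357
symbol 5: (21 − 28)²/28 = 49/28 = 1.7500
symbol 6: (33 − 28)²/28 = 25/28 = 0.8929
Sum = 2.786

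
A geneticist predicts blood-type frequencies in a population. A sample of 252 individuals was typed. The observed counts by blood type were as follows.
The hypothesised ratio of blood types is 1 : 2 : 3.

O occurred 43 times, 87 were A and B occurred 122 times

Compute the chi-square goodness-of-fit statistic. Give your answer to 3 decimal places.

Ratio total = 6. Expected counts: 252×1/6 = 42, 252×2/6 = 84, 252×3/6 = 126.
χ² = (43−42)²/42 + (87−84)²/84 + (122−126)²/126
   = 0.0238 + 0.1071 + 0.1270
Sum = 0.258

0.258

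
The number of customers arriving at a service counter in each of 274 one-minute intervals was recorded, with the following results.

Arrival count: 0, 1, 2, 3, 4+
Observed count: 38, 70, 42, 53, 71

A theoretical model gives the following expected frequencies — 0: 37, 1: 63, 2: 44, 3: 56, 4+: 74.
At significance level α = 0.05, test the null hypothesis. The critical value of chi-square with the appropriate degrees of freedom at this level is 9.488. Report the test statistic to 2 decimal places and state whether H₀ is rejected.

1.18; do not reject

cat         O        E   (O−E)²/E
0          38       37      0.027
1          70       63      0.778
2          42       44      0.091
3          53       56      0.161
4+         71       74      0.122
Sum = 1.18
df = 4. Since 1.18 < 9.488, we do not reject H₀.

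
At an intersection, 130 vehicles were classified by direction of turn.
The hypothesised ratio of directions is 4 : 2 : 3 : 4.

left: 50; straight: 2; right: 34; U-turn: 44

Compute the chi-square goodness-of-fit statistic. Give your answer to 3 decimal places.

Ratio total = 13. Expected counts: 130×4/13 = 40, 130×2/13 = 20, 130×3/13 = 30, 130×4/13 = 40.
left: (50 − 40)²/40 = 100/40 = 2.5000
straight: (2 − 20)²/20 = 324/20 = 16.2000
right: (34 − 30)²/30 = 16/30 = 0.5333
U-turn: (44 − 40)²/40 = 16/40 = 0.4000
Sum = 19.633

19.633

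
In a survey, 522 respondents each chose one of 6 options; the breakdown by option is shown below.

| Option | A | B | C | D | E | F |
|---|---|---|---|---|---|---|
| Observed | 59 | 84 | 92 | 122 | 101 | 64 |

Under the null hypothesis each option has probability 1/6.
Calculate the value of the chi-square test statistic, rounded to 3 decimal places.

31.816

Expected count for each of the 6 categories: 522/6 = 87.
χ² = (59−87)²/87 + (84−87)²/87 + (92−87)²/87 + (122−87)²/87 + (101−87)²/87 + (64−87)²/87
   = 9.0115 + 0.1034 + 0.2874 + 14.0805 + 2.2529 + 6.0805
Sum = 31.816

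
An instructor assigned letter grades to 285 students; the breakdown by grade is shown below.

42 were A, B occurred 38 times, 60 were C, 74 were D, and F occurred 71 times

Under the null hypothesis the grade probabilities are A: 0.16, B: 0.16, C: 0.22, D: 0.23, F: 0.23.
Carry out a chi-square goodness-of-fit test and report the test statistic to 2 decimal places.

Expected counts E_i = n·p_i: 285×0.16 = 45.6, 285×0.16 = 45.6, 285×0.22 = 62.7, 285×0.23 = 65.55, 285×0.23 = 65.55.
cat         O        E   (O−E)²/E
A          42     45.6      0.284
B          38     45.6      1.267
C          60     62.7      0.116
D          74    65.55      1.089
F          71    65.55      0.453
Sum = 3.21

3.21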